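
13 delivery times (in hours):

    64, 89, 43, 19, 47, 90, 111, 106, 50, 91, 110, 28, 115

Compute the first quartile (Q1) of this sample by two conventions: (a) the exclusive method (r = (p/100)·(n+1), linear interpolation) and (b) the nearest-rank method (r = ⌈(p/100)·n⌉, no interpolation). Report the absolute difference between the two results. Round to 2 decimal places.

2.00

Sorted: 19, 28, 43, 47, 50, 64, 89, 90, 91, 106, 110, 111, 115.
n = 13.
(a) r = 3.5; between ranks 3 (43) and 4 (47): 45.
(b) the nearest-rank method: rank 4 → 47.
|45 − 47| = 2.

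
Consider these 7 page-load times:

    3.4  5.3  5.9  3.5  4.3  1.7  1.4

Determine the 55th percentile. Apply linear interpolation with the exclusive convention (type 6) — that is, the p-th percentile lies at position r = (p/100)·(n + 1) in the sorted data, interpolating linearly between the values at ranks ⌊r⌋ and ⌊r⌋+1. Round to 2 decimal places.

Sorted: 1.4, 1.7, 3.4, 3.5, 4.3, 5.3, 5.9.
n = 7.
r = (55/100)·(7 + 1) = 4.4.
Rank 4 is 3.5 and rank 5 is 4.3.
Interpolate: 3.5 + 0.4·(4.3 − 3.5) = 3.5 + 0.4·0.8 = 3.82.

3.82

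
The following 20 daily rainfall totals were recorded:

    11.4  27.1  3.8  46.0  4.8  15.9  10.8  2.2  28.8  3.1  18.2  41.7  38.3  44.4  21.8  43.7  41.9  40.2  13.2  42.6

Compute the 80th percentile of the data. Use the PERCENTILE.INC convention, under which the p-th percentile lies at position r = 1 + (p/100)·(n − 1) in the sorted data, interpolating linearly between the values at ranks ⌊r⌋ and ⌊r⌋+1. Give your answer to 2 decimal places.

42.04

Sorted: 2.2, 3.1, 3.8, 4.8, 10.8, 11.4, 13.2, 15.9, 18.2, 21.8, 27.1, 28.8, 38.3, 40.2, 41.7, 41.9, 42.6, 43.7, 44.4, 46.0.
n = 20.
r = 1 + (80/100)·(20 − 1) = 1 + 15.2 = 16.2.
Rank 16 is 41.9 and rank 17 is 42.6.
Interpolate: 41.9 + 0.2·(42.6 − 41.9) = 41.9 + 0.2·0.7 = 42.04.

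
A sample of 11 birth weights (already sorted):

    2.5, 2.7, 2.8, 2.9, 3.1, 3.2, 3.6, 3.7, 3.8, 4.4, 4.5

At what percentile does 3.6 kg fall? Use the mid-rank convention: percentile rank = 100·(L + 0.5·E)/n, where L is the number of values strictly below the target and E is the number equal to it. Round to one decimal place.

Count below 3.6: L = 6; count equal: E = 1; n = 11.
Percentile rank = 100·(6 + 0.5·1)/11 = 100·6.5/11 = 59.09.

59.1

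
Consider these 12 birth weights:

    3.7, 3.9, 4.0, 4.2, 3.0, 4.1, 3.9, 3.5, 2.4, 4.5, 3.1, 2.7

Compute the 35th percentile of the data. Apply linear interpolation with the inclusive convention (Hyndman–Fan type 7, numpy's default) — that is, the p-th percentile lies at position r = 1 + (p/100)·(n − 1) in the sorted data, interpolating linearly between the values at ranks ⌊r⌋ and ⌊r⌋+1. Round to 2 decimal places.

3.44

Sorted: 2.4, 2.7, 3.0, 3.1, 3.5, 3.7, 3.9, 3.9, 4.0, 4.1, 4.2, 4.5.
n = 12.
r = 1 + (35/100)·(12 − 1) = 1 + 3.85 = 4.85.
Rank 4 is 3.1 and rank 5 is 3.5.
Interpolate: 3.1 + 0.85·(3.5 − 3.1) = 3.1 + 0.85·0.4 = 3.44.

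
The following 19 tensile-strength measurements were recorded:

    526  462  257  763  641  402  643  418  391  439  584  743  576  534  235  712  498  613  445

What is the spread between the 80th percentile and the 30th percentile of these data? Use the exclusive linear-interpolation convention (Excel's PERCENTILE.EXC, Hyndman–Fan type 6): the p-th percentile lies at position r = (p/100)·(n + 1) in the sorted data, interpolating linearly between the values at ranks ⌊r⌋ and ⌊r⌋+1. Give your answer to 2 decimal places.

204.00

Sorted: 235, 257, 391, 402, 418, 439, 445, 462, 498, 526, 534, 576, 584, 613, 641, 643, 712, 743, 763.
n = 19.
P30: r = 6 (integer) → 439.
P80: r = 16 (integer) → 643.
Difference: 643 − 439 = 204.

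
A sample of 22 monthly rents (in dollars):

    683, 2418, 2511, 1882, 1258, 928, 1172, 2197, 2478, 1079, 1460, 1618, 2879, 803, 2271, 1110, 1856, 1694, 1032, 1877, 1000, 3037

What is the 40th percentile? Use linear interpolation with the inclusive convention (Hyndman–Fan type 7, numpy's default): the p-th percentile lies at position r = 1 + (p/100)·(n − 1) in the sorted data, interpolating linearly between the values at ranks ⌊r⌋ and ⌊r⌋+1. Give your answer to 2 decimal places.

1338.80

Sorted: 683, 803, 928, 1000, 1032, 1079, 1110, 1172, 1258, 1460, 1618, 1694, 1856, 1877, 1882, 2197, 2271, 2418, 2478, 2511, 2879, 3037.
n = 22.
r = 1 + (40/100)·(22 − 1) = 1 + 8.4 = 9.4.
Rank 9 is 1258 and rank 10 is 1460.
Interpolate: 1258 + 0.4·(1460 − 1258) = 1258 + 0.4·202 = 1338.8.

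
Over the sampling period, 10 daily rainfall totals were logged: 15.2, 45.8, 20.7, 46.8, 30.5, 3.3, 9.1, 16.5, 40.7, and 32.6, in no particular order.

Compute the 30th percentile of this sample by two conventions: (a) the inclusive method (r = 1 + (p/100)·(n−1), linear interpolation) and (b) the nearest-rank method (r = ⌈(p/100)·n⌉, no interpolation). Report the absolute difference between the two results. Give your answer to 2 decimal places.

Sorted: 3.3, 9.1, 15.2, 16.5, 20.7, 30.5, 32.6, 40.7, 45.8, 46.8.
n = 10.
(a) r = 3.7; between ranks 3 (15.2) and 4 (16.5): 16.11.
(b) the nearest-rank method: rank 3 → 15.2.
|16.11 − 15.2| = 0.91.

0.91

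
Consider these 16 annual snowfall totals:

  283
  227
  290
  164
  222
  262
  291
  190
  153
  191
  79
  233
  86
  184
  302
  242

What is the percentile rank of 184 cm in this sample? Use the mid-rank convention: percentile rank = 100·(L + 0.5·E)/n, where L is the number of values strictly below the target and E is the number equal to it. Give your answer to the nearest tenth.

Sorted: 79, 86, 153, 164, 184, 190, 191, 222, 227, 233, 242, 262, 283, 290, 291, 302.
Count below 184: L = 4; count equal: E = 1; n = 16.
Percentile rank = 100·(4 + 0.5·1)/16 = 100·4.5/16 = 28.12.

28.1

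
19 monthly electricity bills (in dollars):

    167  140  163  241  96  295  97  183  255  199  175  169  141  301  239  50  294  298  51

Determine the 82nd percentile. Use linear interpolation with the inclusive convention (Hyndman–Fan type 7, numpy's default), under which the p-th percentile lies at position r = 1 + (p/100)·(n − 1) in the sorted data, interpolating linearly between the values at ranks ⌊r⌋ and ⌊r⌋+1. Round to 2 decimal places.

284.64

Sorted: 50, 51, 96, 97, 140, 141, 163, 167, 169, 175, 183, 199, 239, 241, 255, 294, 295, 298, 301.
n = 19.
r = 1 + (82/100)·(19 − 1) = 1 + 14.76 = 15.76.
Rank 15 is 255 and rank 16 is 294.
Interpolate: 255 + 0.76·(294 − 255) = 255 + 0.76·39 = 284.64.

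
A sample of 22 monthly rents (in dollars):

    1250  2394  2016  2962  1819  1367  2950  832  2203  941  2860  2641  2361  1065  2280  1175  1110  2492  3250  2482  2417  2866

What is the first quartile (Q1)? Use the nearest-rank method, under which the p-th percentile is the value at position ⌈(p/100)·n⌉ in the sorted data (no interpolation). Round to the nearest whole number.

Sorted: 832, 941, 1065, 1110, 1175, 1250, 1367, 1819, 2016, 2203, 2280, 2361, 2394, 2417, 2482, 2492, 2641, 2860, 2866, 2950, 2962, 3250.
n = 22.
Position = ⌈25/100 · 22⌉ = ⌈5.5⌉ = 6.
The value at rank 6 is 1250.

1250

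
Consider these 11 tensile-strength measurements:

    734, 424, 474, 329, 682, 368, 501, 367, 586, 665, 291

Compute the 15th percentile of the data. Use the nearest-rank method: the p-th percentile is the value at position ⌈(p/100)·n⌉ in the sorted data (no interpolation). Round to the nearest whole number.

Sorted: 291, 329, 367, 368, 424, 474, 501, 586, 665, 682, 734.
n = 11.
Position = ⌈15/100 · 11⌉ = ⌈1.65⌉ = 2.
The value at rank 2 is 329.

329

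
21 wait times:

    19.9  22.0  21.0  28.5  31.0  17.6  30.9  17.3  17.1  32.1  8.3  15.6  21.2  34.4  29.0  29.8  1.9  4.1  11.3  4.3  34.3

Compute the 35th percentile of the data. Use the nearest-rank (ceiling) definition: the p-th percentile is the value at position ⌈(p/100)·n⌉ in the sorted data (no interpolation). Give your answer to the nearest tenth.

17.3

Sorted: 1.9, 4.1, 4.3, 8.3, 11.3, 15.6, 17.1, 17.3, 17.6, 19.9, 21.0, 21.2, 22.0, 28.5, 29.0, 29.8, 30.9, 31.0, 32.1, 34.3, 34.4.
n = 21.
Position = ⌈35/100 · 21⌉ = ⌈7.35⌉ = 8.
The value at rank 8 is 17.3.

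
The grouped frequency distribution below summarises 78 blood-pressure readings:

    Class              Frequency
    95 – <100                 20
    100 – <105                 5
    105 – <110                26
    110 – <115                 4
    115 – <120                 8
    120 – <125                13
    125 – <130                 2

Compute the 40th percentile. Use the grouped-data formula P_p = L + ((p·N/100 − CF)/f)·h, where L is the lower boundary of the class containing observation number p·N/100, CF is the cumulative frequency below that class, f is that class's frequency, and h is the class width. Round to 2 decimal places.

106.19

N = 78; target position k = 40/100 · 78 = 31.2.
Cumulative frequencies: 20, 25, 51, 55, 63, 76, 78.
Observation 31.2 falls in the class 105 – <110.
L = 105, CF = 25, f = 26, h = 5.
P40 = 105 + ((31.2 − 25)/26)·5 = 105 + 1.19231 = 106.192.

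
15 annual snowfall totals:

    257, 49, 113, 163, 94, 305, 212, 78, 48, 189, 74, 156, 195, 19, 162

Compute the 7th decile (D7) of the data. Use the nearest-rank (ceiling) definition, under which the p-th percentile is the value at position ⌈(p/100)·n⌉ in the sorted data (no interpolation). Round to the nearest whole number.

Sorted: 19, 48, 49, 74, 78, 94, 113, 156, 162, 163, 189, 195, 212, 257, 305.
n = 15.
Position = ⌈70/100 · 15⌉ = ⌈10.5⌉ = 11.
The value at rank 11 is 189.

189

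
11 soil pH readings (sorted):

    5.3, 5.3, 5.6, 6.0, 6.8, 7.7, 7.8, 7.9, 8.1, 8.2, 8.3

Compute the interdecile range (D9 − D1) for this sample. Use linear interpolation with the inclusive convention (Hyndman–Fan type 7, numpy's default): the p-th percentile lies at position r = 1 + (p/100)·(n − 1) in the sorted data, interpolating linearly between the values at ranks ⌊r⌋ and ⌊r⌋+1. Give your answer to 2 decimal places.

n = 11.
P10: r = 2 (integer) → 5.3.
P90: r = 10 (integer) → 8.2.
Difference: 8.2 − 5.3 = 2.9.

2.90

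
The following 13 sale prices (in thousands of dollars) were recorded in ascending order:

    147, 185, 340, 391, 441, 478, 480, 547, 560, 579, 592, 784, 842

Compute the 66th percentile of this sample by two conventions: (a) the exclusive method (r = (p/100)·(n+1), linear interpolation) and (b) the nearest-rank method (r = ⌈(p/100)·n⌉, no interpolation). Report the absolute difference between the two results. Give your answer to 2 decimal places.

4.56

n = 13.
(a) r = 9.24; between ranks 9 (560) and 10 (579): 564.56.
(b) the nearest-rank method: rank 9 → 560.
|564.56 − 560| = 4.56.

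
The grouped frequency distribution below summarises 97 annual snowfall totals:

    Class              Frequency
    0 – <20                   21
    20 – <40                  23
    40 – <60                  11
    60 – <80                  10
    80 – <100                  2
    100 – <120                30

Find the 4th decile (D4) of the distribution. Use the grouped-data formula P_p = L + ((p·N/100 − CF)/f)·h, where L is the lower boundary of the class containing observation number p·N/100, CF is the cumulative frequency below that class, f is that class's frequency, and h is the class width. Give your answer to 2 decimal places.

N = 97; target position k = 40/100 · 97 = 38.8.
Cumulative frequencies: 21, 44, 55, 65, 67, 97.
Observation 38.8 falls in the class 20 – <40.
L = 20, CF = 21, f = 23, h = 20.
P40 = 20 + ((38.8 − 21)/23)·20 = 20 + 15.4783 = 35.4783.

35.48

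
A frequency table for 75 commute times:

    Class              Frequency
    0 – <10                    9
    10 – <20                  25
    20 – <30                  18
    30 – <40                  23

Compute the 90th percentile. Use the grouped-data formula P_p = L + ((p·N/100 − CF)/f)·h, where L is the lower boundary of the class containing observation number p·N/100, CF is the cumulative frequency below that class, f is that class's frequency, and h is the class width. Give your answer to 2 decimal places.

36.74

N = 75; target position k = 90/100 · 75 = 67.5.
Cumulative frequencies: 9, 34, 52, 75.
Observation 67.5 falls in the class 30 – <40.
L = 30, CF = 52, f = 23, h = 10.
P90 = 30 + ((67.5 − 52)/23)·10 = 30 + 6.73913 = 36.7391.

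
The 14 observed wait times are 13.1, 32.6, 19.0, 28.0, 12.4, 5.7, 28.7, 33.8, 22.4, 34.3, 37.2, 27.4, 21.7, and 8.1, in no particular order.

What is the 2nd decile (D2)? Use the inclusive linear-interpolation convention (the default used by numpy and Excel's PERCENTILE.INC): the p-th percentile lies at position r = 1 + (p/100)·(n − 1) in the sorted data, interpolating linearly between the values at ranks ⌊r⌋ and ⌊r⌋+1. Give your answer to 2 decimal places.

12.82

Sorted: 5.7, 8.1, 12.4, 13.1, 19.0, 21.7, 22.4, 27.4, 28.0, 28.7, 32.6, 33.8, 34.3, 37.2.
n = 14.
r = 1 + (20/100)·(14 − 1) = 1 + 2.6 = 3.6.
Rank 3 is 12.4 and rank 4 is 13.1.
Interpolate: 12.4 + 0.6·(13.1 − 12.4) = 12.4 + 0.6·0.7 = 12.82.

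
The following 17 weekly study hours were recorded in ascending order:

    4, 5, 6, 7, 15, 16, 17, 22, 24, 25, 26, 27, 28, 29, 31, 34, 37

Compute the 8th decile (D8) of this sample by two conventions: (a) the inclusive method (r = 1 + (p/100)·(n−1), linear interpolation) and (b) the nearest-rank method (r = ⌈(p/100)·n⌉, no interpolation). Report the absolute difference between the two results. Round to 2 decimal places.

0.20

n = 17.
(a) r = 13.8; between ranks 13 (28) and 14 (29): 28.8.
(b) the nearest-rank method: rank 14 → 29.
|28.8 − 29| = 0.2.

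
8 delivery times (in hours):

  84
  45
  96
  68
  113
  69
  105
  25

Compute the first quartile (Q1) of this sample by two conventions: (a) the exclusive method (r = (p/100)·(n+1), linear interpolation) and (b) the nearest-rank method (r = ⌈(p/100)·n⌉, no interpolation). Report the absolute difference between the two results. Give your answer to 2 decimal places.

Sorted: 25, 45, 68, 69, 84, 96, 105, 113.
n = 8.
(a) r = 2.25; between ranks 2 (45) and 3 (68): 50.75.
(b) the nearest-rank method: rank 2 → 45.
|50.75 − 45| = 5.75.

5.75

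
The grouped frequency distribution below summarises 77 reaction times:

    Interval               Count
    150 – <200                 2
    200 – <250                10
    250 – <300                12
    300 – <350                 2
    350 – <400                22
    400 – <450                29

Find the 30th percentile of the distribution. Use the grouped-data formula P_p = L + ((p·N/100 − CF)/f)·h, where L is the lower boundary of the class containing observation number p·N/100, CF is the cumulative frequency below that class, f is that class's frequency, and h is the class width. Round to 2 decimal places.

N = 77; target position k = 30/100 · 77 = 23.1.
Cumulative frequencies: 2, 12, 24, 26, 48, 77.
Observation 23.1 falls in the class 250 – <300.
L = 250, CF = 12, f = 12, h = 50.
P30 = 250 + ((23.1 − 12)/12)·50 = 250 + 46.25 = 296.25.

296.25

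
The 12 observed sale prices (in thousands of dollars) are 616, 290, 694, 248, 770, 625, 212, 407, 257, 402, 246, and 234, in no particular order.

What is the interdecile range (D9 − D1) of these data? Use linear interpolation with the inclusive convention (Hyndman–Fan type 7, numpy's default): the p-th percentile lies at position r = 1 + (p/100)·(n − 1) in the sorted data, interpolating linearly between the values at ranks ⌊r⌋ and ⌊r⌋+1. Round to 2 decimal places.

451.90

Sorted: 212, 234, 246, 248, 257, 290, 402, 407, 616, 625, 694, 770.
n = 12.
P10: r = 2.1; ranks 2–3 are 234, 246; interpolating gives 235.2.
P90: r = 10.9; ranks 10–11 are 625, 694; interpolating gives 687.1.
Difference: 687.1 − 235.2 = 451.9.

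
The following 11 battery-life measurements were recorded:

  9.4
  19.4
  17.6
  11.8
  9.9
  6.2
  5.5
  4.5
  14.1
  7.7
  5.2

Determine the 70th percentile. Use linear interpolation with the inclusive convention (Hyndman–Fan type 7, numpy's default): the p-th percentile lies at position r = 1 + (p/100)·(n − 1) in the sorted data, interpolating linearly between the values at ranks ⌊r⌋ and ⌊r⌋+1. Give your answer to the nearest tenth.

11.8

Sorted: 4.5, 5.2, 5.5, 6.2, 7.7, 9.4, 9.9, 11.8, 14.1, 17.6, 19.4.
n = 11.
r = 1 + (70/100)·(11 − 1) = 1 + 7 = 8.
r is an integer, so P70 is the value at rank 8: 11.8.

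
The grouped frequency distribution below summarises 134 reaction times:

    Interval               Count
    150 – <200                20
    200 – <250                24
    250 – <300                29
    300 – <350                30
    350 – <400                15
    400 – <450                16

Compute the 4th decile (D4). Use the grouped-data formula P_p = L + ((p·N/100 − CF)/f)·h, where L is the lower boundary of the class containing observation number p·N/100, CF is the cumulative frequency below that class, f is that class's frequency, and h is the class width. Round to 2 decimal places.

266.55

N = 134; target position k = 40/100 · 134 = 53.6.
Cumulative frequencies: 20, 44, 73, 103, 118, 134.
Observation 53.6 falls in the class 250 – <300.
L = 250, CF = 44, f = 29, h = 50.
P40 = 250 + ((53.6 − 44)/29)·50 = 250 + 16.5517 = 266.552.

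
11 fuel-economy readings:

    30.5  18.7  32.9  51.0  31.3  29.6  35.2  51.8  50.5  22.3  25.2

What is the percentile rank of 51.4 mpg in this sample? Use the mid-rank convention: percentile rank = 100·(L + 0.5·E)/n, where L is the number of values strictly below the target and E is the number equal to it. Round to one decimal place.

Sorted: 18.7, 22.3, 25.2, 29.6, 30.5, 31.3, 32.9, 35.2, 50.5, 51.0, 51.8.
Count below 51.4: L = 10; count equal: E = 0; n = 11.
Percentile rank = 100·(10 + 0.5·0)/11 = 100·10/11 = 90.91.

90.9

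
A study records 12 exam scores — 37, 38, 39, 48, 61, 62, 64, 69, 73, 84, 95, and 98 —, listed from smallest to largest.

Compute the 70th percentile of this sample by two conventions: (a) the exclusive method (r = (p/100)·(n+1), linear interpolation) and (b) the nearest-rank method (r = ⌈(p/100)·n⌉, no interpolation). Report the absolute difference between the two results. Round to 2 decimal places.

1.10

n = 12.
(a) r = 9.1; between ranks 9 (73) and 10 (84): 74.1.
(b) the nearest-rank method: rank 9 → 73.
|74.1 − 73| = 1.1.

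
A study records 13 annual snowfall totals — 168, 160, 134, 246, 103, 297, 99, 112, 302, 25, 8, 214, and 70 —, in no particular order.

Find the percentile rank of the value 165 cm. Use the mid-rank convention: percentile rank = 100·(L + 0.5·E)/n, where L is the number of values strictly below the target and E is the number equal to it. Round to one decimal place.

Sorted: 8, 25, 70, 99, 103, 112, 134, 160, 168, 214, 246, 297, 302.
Count below 165: L = 8; count equal: E = 0; n = 13.
Percentile rank = 100·(8 + 0.5·0)/13 = 100·8/13 = 61.54.

61.5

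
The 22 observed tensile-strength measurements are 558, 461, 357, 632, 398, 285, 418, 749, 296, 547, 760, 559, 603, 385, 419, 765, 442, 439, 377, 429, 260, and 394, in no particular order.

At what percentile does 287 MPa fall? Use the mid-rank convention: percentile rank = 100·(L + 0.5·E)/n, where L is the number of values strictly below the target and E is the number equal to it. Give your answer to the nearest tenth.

9.1

Sorted: 260, 285, 296, 357, 377, 385, 394, 398, 418, 419, 429, 439, 442, 461, 547, 558, 559, 603, 632, 749, 760, 765.
Count below 287: L = 2; count equal: E = 0; n = 22.
Percentile rank = 100·(2 + 0.5·0)/22 = 100·2/22 = 9.091.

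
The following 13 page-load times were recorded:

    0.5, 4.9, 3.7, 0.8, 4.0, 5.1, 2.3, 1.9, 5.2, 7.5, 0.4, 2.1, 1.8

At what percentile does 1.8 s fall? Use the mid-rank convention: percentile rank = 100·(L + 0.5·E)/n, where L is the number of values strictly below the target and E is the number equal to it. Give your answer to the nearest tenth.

26.9

Sorted: 0.4, 0.5, 0.8, 1.8, 1.9, 2.1, 2.3, 3.7, 4.0, 4.9, 5.1, 5.2, 7.5.
Count below 1.8: L = 3; count equal: E = 1; n = 13.
Percentile rank = 100·(3 + 0.5·1)/13 = 100·3.5/13 = 26.92.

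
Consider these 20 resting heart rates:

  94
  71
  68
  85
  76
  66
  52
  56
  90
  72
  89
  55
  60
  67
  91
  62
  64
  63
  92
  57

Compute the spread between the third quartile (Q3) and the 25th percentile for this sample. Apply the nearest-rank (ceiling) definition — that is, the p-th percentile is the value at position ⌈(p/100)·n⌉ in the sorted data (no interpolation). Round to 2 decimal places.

25.00

Sorted: 52, 55, 56, 57, 60, 62, 63, 64, 66, 67, 68, 71, 72, 76, 85, 89, 90, 91, 92, 94.
n = 20.
P25: rank ⌈25/100·20⌉ = 5 → 60.
P75: rank ⌈75/100·20⌉ = 15 → 85.
Difference: 85 − 60 = 25.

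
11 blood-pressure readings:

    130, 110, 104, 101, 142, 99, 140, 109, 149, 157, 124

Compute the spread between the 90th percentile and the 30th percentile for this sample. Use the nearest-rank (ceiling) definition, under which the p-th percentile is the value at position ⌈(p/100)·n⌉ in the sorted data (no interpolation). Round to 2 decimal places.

Sorted: 99, 101, 104, 109, 110, 124, 130, 140, 142, 149, 157.
n = 11.
P30: rank ⌈30/100·11⌉ = 4 → 109.
P90: rank ⌈90/100·11⌉ = 10 → 149.
Difference: 149 − 109 = 40.

40.00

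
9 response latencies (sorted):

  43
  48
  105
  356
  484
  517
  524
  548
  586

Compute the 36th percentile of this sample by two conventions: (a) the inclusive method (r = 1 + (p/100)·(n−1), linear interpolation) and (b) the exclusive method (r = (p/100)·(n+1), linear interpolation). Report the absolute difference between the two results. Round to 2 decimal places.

70.28

n = 9.
(a) r = 3.88; between ranks 3 (105) and 4 (356): 325.88.
(b) r = 3.6; between ranks 3 (105) and 4 (356): 255.6.
|325.88 − 255.6| = 70.28.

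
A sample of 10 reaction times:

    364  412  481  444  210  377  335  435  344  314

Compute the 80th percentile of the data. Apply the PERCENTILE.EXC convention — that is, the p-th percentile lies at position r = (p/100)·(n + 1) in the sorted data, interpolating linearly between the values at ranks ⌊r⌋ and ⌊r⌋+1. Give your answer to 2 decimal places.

442.20

Sorted: 210, 314, 335, 344, 364, 377, 412, 435, 444, 481.
n = 10.
r = (80/100)·(10 + 1) = 8.8.
Rank 8 is 435 and rank 9 is 444.
Interpolate: 435 + 0.8·(444 − 435) = 435 + 0.8·9 = 442.2.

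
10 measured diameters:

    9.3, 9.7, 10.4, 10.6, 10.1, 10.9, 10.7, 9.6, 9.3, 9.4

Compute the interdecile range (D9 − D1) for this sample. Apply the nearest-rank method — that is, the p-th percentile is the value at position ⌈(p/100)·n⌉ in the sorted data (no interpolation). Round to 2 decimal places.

Sorted: 9.3, 9.3, 9.4, 9.6, 9.7, 10.1, 10.4, 10.6, 10.7, 10.9.
n = 10.
P10: rank ⌈10/100·10⌉ = 1 → 9.3.
P90: rank ⌈90/100·10⌉ = 9 → 10.7.
Difference: 10.7 − 9.3 = 1.4.

1.40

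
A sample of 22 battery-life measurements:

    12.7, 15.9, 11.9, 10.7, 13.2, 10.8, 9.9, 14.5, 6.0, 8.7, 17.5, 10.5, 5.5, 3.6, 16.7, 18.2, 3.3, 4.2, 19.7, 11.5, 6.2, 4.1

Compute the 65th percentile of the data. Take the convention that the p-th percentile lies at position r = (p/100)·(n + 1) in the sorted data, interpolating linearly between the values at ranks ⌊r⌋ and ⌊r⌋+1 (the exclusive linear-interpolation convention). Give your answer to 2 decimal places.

12.66

Sorted: 3.3, 3.6, 4.1, 4.2, 5.5, 6.0, 6.2, 8.7, 9.9, 10.5, 10.7, 10.8, 11.5, 11.9, 12.7, 13.2, 14.5, 15.9, 16.7, 17.5, 18.2, 19.7.
n = 22.
r = (65/100)·(22 + 1) = 14.95.
Rank 14 is 11.9 and rank 15 is 12.7.
Interpolate: 11.9 + 0.95·(12.7 − 11.9) = 11.9 + 0.95·0.8 = 12.66.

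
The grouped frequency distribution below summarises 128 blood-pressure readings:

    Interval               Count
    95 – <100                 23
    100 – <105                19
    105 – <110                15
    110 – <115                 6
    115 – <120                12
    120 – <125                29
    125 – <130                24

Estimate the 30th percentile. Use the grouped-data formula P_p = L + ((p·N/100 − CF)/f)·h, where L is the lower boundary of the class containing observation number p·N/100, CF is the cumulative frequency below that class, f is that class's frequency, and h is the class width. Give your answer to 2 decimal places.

N = 128; target position k = 30/100 · 128 = 38.4.
Cumulative frequencies: 23, 42, 57, 63, 75, 104, 128.
Observation 38.4 falls in the class 100 – <105.
L = 100, CF = 23, f = 19, h = 5.
P30 = 100 + ((38.4 − 23)/19)·5 = 100 + 4.05263 = 104.053.

104.05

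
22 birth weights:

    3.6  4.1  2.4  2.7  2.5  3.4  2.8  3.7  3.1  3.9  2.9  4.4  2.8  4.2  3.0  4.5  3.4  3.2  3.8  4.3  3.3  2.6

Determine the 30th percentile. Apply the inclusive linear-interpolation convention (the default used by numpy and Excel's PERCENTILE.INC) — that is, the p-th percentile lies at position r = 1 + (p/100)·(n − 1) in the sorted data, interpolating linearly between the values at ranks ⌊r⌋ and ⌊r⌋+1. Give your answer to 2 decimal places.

2.93

Sorted: 2.4, 2.5, 2.6, 2.7, 2.8, 2.8, 2.9, 3.0, 3.1, 3.2, 3.3, 3.4, 3.4, 3.6, 3.7, 3.8, 3.9, 4.1, 4.2, 4.3, 4.4, 4.5.
n = 22.
r = 1 + (30/100)·(22 − 1) = 1 + 6.3 = 7.3.
Rank 7 is 2.9 and rank 8 is 3.0.
Interpolate: 2.9 + 0.3·(3.0 − 2.9) = 2.9 + 0.3·0.1 = 2.93.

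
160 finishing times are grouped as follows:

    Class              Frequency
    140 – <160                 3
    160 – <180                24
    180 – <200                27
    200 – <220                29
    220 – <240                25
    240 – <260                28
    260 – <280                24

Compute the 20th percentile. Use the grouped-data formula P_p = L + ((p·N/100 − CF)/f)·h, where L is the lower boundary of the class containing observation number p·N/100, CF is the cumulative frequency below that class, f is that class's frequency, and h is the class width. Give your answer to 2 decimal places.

183.70

N = 160; target position k = 20/100 · 160 = 32.
Cumulative frequencies: 3, 27, 54, 83, 108, 136, 160.
Observation 32 falls in the class 180 – <200.
L = 180, CF = 27, f = 27, h = 20.
P20 = 180 + ((32 − 27)/27)·20 = 180 + 3.7037 = 183.704.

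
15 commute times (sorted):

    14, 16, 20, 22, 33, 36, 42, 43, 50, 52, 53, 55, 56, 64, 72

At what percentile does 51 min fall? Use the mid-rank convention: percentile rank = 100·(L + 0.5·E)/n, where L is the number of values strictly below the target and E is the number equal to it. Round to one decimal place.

60.0

Count below 51: L = 9; count equal: E = 0; n = 15.
Percentile rank = 100·(9 + 0.5·0)/15 = 100·9/15 = 60.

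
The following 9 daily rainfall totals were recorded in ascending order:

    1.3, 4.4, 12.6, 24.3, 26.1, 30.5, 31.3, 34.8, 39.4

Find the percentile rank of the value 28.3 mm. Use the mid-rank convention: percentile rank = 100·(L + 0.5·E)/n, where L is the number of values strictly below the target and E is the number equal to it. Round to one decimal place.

Count below 28.3: L = 5; count equal: E = 0; n = 9.
Percentile rank = 100·(5 + 0.5·0)/9 = 100·5/9 = 55.56.

55.6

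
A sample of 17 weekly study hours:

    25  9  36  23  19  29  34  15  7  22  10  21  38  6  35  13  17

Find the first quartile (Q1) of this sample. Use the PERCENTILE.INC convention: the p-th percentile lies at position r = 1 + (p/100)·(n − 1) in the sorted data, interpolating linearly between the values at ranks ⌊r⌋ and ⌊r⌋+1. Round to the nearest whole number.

Sorted: 6, 7, 9, 10, 13, 15, 17, 19, 21, 22, 23, 25, 29, 34, 35, 36, 38.
n = 17.
r = 1 + (25/100)·(17 − 1) = 1 + 4 = 5.
r is an integer, so P25 is the value at rank 5: 13.

13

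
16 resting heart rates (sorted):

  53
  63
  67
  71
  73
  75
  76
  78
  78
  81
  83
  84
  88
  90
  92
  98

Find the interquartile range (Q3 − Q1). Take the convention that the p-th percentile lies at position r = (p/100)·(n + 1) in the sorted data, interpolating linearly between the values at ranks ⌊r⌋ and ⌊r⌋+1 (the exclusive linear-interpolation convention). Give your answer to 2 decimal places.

n = 16.
P25: r = 4.25; ranks 4–5 are 71, 73; interpolating gives 71.5.
P75: r = 12.75; ranks 12–13 are 84, 88; interpolating gives 87.
Difference: 87 − 71.5 = 15.5.

15.50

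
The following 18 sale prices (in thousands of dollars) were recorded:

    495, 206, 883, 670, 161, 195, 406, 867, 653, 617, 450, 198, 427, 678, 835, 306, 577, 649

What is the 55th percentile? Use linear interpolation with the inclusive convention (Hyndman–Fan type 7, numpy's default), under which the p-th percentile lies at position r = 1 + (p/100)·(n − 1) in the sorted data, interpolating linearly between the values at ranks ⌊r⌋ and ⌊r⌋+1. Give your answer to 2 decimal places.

591.00

Sorted: 161, 195, 198, 206, 306, 406, 427, 450, 495, 577, 617, 649, 653, 670, 678, 835, 867, 883.
n = 18.
r = 1 + (55/100)·(18 − 1) = 1 + 9.35 = 10.35.
Rank 10 is 577 and rank 11 is 617.
Interpolate: 577 + 0.35·(617 − 577) = 577 + 0.35·40 = 591.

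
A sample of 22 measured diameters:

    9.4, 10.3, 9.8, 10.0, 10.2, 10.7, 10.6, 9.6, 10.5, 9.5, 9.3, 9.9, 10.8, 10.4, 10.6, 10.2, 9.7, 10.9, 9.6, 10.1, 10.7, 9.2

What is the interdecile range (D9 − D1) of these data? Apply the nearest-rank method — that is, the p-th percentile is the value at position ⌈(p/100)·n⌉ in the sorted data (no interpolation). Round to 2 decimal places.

1.30

Sorted: 9.2, 9.3, 9.4, 9.5, 9.6, 9.6, 9.7, 9.8, 9.9, 10.0, 10.1, 10.2, 10.2, 10.3, 10.4, 10.5, 10.6, 10.6, 10.7, 10.7, 10.8, 10.9.
n = 22.
P10: rank ⌈10/100·22⌉ = 3 → 9.4.
P90: rank ⌈90/100·22⌉ = 20 → 10.7.
Difference: 10.7 − 9.4 = 1.3.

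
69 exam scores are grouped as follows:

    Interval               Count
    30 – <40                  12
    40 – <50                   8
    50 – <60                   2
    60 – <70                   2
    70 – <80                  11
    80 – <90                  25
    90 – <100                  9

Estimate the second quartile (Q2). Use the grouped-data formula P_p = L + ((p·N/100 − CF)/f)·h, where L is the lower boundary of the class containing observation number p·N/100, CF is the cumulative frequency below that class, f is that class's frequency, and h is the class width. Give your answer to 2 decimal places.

79.55

N = 69; target position k = 50/100 · 69 = 34.5.
Cumulative frequencies: 12, 20, 22, 24, 35, 60, 69.
Observation 34.5 falls in the class 70 – <80.
L = 70, CF = 24, f = 11, h = 10.
P50 = 70 + ((34.5 − 24)/11)·10 = 70 + 9.54545 = 79.5455.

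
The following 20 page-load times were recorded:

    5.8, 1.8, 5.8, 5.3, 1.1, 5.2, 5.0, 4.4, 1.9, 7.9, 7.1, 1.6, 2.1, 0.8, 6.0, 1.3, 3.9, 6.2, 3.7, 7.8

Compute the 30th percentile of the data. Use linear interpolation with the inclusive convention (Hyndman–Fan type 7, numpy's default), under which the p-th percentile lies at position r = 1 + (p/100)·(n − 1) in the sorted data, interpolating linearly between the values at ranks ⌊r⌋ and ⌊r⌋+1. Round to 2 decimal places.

2.04

Sorted: 0.8, 1.1, 1.3, 1.6, 1.8, 1.9, 2.1, 3.7, 3.9, 4.4, 5.0, 5.2, 5.3, 5.8, 5.8, 6.0, 6.2, 7.1, 7.8, 7.9.
n = 20.
r = 1 + (30/100)·(20 − 1) = 1 + 5.7 = 6.7.
Rank 6 is 1.9 and rank 7 is 2.1.
Interpolate: 1.9 + 0.7·(2.1 − 1.9) = 1.9 + 0.7·0.2 = 2.04.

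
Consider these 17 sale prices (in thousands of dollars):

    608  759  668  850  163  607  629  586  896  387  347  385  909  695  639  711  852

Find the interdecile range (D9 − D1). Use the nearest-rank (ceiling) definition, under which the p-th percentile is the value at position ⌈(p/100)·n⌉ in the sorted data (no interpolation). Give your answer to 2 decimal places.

Sorted: 163, 347, 385, 387, 586, 607, 608, 629, 639, 668, 695, 711, 759, 850, 852, 896, 909.
n = 17.
P10: rank ⌈10/100·17⌉ = 2 → 347.
P90: rank ⌈90/100·17⌉ = 16 → 896.
Difference: 896 − 347 = 549.

549.00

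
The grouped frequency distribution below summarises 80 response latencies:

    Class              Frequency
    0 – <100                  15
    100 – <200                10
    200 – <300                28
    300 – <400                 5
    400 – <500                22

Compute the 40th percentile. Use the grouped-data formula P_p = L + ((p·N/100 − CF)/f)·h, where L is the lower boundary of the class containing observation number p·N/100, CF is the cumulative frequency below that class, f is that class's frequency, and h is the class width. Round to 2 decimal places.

225.00

N = 80; target position k = 40/100 · 80 = 32.
Cumulative frequencies: 15, 25, 53, 58, 80.
Observation 32 falls in the class 200 – <300.
L = 200, CF = 25, f = 28, h = 100.
P40 = 200 + ((32 − 25)/28)·100 = 200 + 25 = 225.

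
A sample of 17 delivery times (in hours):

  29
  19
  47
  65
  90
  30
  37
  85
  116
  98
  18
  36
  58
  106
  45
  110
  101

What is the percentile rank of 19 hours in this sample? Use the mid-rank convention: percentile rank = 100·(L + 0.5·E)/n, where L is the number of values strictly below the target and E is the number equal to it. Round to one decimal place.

8.8

Sorted: 18, 19, 29, 30, 36, 37, 45, 47, 58, 65, 85, 90, 98, 101, 106, 110, 116.
Count below 19: L = 1; count equal: E = 1; n = 17.
Percentile rank = 100·(1 + 0.5·1)/17 = 100·1.5/17 = 8.824.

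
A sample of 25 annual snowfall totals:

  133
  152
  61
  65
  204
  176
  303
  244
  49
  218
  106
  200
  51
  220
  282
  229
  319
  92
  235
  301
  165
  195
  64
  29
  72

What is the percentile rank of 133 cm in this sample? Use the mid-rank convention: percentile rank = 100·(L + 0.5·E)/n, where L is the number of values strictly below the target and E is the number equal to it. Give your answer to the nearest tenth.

38.0

Sorted: 29, 49, 51, 61, 64, 65, 72, 92, 106, 133, 152, 165, 176, 195, 200, 204, 218, 220, 229, 235, 244, 282, 301, 303, 319.
Count below 133: L = 9; count equal: E = 1; n = 25.
Percentile rank = 100·(9 + 0.5·1)/25 = 100·9.5/25 = 38.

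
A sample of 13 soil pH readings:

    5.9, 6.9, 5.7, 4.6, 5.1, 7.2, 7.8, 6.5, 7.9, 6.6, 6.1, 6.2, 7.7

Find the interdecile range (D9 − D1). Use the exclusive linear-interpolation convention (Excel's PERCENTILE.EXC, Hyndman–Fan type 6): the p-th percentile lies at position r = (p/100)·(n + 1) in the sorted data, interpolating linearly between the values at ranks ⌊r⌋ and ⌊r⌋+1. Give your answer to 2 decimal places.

3.06

Sorted: 4.6, 5.1, 5.7, 5.9, 6.1, 6.2, 6.5, 6.6, 6.9, 7.2, 7.7, 7.8, 7.9.
n = 13.
P10: r = 1.4; ranks 1–2 are 4.6, 5.1; interpolating gives 4.8.
P90: r = 12.6; ranks 12–13 are 7.8, 7.9; interpolating gives 7.86.
Difference: 7.86 − 4.8 = 3.06.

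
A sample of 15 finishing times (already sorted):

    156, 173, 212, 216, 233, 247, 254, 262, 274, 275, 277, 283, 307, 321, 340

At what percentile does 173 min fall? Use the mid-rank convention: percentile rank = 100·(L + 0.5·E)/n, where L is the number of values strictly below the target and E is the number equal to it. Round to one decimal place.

Count below 173: L = 1; count equal: E = 1; n = 15.
Percentile rank = 100·(1 + 0.5·1)/15 = 100·1.5/15 = 10.

10.0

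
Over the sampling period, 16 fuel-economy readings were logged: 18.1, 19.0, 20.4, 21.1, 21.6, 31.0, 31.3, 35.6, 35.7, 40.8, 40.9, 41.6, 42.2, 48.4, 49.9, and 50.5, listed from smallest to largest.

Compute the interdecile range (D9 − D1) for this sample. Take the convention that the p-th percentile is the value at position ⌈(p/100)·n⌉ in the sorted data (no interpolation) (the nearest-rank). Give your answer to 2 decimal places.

30.90

n = 16.
P10: rank ⌈10/100·16⌉ = 2 → 19.
P90: rank ⌈90/100·16⌉ = 15 → 49.9.
Difference: 49.9 − 19 = 30.9.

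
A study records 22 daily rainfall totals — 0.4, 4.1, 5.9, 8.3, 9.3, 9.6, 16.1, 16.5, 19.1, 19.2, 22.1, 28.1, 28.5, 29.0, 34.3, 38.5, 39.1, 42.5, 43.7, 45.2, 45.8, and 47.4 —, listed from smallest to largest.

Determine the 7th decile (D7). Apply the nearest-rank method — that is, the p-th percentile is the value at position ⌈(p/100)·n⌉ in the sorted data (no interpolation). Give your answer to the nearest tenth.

38.5

n = 22.
Position = ⌈70/100 · 22⌉ = ⌈15.4⌉ = 16.
The value at rank 16 is 38.5.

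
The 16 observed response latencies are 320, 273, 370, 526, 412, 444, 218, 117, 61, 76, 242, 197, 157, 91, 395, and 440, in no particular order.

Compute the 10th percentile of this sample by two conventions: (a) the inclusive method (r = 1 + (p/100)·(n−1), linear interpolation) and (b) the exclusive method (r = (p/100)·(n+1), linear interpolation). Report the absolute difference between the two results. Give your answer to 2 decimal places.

Sorted: 61, 76, 91, 117, 157, 197, 218, 242, 273, 320, 370, 395, 412, 440, 444, 526.
n = 16.
(a) r = 2.5; between ranks 2 (76) and 3 (91): 83.5.
(b) r = 1.7; between ranks 1 (61) and 2 (76): 71.5.
|83.5 − 71.5| = 12.

12.00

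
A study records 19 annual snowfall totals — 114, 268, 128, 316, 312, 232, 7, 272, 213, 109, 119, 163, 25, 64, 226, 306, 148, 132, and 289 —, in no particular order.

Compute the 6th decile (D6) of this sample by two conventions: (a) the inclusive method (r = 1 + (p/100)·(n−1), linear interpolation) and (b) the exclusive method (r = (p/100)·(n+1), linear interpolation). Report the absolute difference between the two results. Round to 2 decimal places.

2.60

Sorted: 7, 25, 64, 109, 114, 119, 128, 132, 148, 163, 213, 226, 232, 268, 272, 289, 306, 312, 316.
n = 19.
(a) r = 11.8; between ranks 11 (213) and 12 (226): 223.4.
(b) r = 12 → value at rank 12 = 226.
|223.4 − 226| = 2.6.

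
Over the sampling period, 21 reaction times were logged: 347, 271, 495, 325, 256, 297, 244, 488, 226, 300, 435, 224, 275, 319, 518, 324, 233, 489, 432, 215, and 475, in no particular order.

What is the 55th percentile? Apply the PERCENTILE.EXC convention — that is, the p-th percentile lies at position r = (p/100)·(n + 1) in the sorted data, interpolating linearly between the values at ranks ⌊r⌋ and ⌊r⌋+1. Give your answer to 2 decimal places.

324.10

Sorted: 215, 224, 226, 233, 244, 256, 271, 275, 297, 300, 319, 324, 325, 347, 432, 435, 475, 488, 489, 495, 518.
n = 21.
r = (55/100)·(21 + 1) = 12.1.
Rank 12 is 324 and rank 13 is 325.
Interpolate: 324 + 0.1·(325 − 324) = 324 + 0.1·1 = 324.1.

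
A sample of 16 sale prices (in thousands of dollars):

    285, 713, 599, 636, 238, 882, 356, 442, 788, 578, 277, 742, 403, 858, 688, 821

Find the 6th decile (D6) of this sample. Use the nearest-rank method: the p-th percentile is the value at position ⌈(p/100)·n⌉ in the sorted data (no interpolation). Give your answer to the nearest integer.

688

Sorted: 238, 277, 285, 356, 403, 442, 578, 599, 636, 688, 713, 742, 788, 821, 858, 882.
n = 16.
Position = ⌈60/100 · 16⌉ = ⌈9.6⌉ = 10.
The value at rank 10 is 688.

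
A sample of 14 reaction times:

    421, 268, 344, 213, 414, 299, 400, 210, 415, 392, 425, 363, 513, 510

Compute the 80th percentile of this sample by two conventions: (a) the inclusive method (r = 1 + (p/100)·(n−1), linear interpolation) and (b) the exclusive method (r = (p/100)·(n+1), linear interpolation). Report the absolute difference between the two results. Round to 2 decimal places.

2.40

Sorted: 210, 213, 268, 299, 344, 363, 392, 400, 414, 415, 421, 425, 510, 513.
n = 14.
(a) r = 11.4; between ranks 11 (421) and 12 (425): 422.6.
(b) r = 12 → value at rank 12 = 425.
|422.6 − 425| = 2.4.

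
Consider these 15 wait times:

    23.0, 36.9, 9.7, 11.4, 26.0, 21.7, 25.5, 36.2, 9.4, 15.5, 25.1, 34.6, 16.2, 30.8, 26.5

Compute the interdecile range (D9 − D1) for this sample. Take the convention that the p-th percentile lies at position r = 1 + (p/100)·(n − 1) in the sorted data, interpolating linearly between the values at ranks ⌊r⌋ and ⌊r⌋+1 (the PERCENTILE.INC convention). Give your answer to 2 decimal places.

Sorted: 9.4, 9.7, 11.4, 15.5, 16.2, 21.7, 23.0, 25.1, 25.5, 26.0, 26.5, 30.8, 34.6, 36.2, 36.9.
n = 15.
P10: r = 2.4; ranks 2–3 are 9.7, 11.4; interpolating gives 10.38.
P90: r = 13.6; ranks 13–14 are 34.6, 36.2; interpolating gives 35.56.
Difference: 35.56 − 10.38 = 25.18.

25.18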